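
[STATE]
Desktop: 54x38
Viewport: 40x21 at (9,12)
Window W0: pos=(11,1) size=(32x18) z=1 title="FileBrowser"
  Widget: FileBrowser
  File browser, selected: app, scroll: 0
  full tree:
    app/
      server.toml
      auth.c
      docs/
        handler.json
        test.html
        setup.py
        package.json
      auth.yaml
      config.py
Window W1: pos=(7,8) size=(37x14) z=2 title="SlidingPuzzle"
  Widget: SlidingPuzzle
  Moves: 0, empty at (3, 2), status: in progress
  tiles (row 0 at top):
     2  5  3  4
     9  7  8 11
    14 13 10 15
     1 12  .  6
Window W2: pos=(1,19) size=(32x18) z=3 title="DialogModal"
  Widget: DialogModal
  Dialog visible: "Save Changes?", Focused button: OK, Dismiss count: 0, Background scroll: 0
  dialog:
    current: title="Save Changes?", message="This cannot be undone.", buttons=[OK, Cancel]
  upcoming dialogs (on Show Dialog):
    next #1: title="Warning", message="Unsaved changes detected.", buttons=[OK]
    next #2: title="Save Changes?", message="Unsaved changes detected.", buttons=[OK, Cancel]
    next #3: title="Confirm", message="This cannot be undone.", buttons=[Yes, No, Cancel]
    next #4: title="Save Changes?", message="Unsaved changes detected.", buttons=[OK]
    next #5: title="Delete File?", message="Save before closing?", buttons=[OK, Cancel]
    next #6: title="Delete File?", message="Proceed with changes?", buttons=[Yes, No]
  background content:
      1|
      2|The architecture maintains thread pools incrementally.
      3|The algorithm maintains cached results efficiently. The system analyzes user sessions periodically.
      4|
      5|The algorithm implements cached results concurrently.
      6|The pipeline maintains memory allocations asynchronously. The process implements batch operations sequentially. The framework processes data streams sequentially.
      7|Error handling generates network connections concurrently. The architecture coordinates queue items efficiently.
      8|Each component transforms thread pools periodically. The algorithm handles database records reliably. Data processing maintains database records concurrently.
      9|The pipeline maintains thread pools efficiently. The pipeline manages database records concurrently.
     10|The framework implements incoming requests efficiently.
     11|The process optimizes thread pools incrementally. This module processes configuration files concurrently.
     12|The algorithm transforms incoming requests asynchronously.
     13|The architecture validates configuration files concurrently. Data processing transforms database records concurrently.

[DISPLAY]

  2 │  5 │  3 │  4 │              ┃     
────┼────┼────┼────┤              ┃     
  9 │  7 │  8 │ 11 │              ┃     
────┼────┼────┼────┤              ┃     
 14 │ 13 │ 10 │ 15 │              ┃     
────┼────┼────┼────┤              ┃     
  1 │ 12 │    │  6 │              ┃     
━━━━━━━━━━━━━━━━━━━━━━━┓          ┃     
Modal                  ┃          ┃     
───────────────────────┨━━━━━━━━━━┛     
                       ┃                
hitecture maintains thr┃                
orithm maintains cached┃                
                       ┃                
────────────────────┐he┃                
 Save Changes?      │y ┃                
s cannot be undone. │wo┃                
 [OK]  Cancel       │re┃                
────────────────────┘d ┃                
mework implements incom┃                
cess optimizes thread p┃                


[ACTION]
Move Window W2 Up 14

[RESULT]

────────────────────┐he┃          ┃     
 Save Changes?      │y ┃          ┃     
s cannot be undone. │wo┃          ┃     
 [OK]  Cancel       │re┃          ┃     
────────────────────┘d ┃          ┃     
mework implements incom┃          ┃     
cess optimizes thread p┃          ┃     
orithm transforms incom┃          ┃     
hitecture validates con┃          ┃     
                       ┃━━━━━━━━━━┛     
━━━━━━━━━━━━━━━━━━━━━━━┛                
                                        
                                        
                                        
                                        
                                        
                                        
                                        
                                        
                                        
                                        


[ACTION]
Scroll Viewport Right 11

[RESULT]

───────────────┐he┃          ┃          
 Changes?      │y ┃          ┃          
not be undone. │wo┃          ┃          
  Cancel       │re┃          ┃          
───────────────┘d ┃          ┃          
k implements incom┃          ┃          
optimizes thread p┃          ┃          
m transforms incom┃          ┃          
ture validates con┃          ┃          
                  ┃━━━━━━━━━━┛          
━━━━━━━━━━━━━━━━━━┛                     
                                        
                                        
                                        
                                        
                                        
                                        
                                        
                                        
                                        
                                        


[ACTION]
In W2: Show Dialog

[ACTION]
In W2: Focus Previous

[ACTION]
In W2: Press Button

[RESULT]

m implements cache┃          ┃          
 maintains memory ┃          ┃          
ng generates netwo┃          ┃          
nt transforms thre┃          ┃          
 maintains thread ┃          ┃          
k implements incom┃          ┃          
optimizes thread p┃          ┃          
m transforms incom┃          ┃          
ture validates con┃          ┃          
                  ┃━━━━━━━━━━┛          
━━━━━━━━━━━━━━━━━━┛                     
                                        
                                        
                                        
                                        
                                        
                                        
                                        
                                        
                                        
                                        


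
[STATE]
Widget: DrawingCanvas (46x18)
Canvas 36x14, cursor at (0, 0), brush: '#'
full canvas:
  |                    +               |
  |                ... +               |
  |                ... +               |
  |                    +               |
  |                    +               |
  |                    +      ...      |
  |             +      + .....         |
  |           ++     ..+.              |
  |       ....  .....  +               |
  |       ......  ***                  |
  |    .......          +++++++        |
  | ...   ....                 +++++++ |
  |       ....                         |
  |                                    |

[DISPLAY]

+                   +                         
                ... +                         
                ... +                         
                    +                         
                    +                         
                    +      ...                
             +      + .....                   
           ++     ..+.                        
       ....  .....  +                         
       ......  ***                            
    .......          +++++++                  
 ...   ....                 +++++++           
       ....                                   
                                              
                                              
                                              
                                              
                                              


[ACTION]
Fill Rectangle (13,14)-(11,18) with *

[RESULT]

+                   +                         
                ... +                         
                ... +                         
                    +                         
                    +                         
                    +      ...                
             +      + .....                   
           ++     ..+.                        
       ....  .....  +                         
       ......  ***                            
    .......          +++++++                  
 ...   ....   *****         +++++++           
       ....   *****                           
              *****                           
                                              
                                              
                                              
                                              


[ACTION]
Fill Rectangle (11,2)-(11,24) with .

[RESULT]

+                   +                         
                ... +                         
                ... +                         
                    +                         
                    +                         
                    +      ...                
             +      + .....                   
           ++     ..+.                        
       ....  .....  +                         
       ......  ***                            
    .......          +++++++                  
 ........................   +++++++           
       ....   *****                           
              *****                           
                                              
                                              
                                              
                                              


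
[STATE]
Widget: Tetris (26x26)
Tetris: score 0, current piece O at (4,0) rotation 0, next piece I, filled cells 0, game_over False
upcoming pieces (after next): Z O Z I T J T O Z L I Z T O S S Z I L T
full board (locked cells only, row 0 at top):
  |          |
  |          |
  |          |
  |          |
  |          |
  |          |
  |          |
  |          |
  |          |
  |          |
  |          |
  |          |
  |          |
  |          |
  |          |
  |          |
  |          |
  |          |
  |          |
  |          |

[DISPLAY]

    ▓▓    │Next:          
    ▓▓    │████           
          │               
          │               
          │               
          │               
          │Score:         
          │0              
          │               
          │               
          │               
          │               
          │               
          │               
          │               
          │               
          │               
          │               
          │               
          │               
          │               
          │               
          │               
          │               
          │               
          │               


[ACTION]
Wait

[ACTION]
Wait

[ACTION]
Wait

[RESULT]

          │Next:          
          │████           
          │               
    ▓▓    │               
    ▓▓    │               
          │               
          │Score:         
          │0              
          │               
          │               
          │               
          │               
          │               
          │               
          │               
          │               
          │               
          │               
          │               
          │               
          │               
          │               
          │               
          │               
          │               
          │               


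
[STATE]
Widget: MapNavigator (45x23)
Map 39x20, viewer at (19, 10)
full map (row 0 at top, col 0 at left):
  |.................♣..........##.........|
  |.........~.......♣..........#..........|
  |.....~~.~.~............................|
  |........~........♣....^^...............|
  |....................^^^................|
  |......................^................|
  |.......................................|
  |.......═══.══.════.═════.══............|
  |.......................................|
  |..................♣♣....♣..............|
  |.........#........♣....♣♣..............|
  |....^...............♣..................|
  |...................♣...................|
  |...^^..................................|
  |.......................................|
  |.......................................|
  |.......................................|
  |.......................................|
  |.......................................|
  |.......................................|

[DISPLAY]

                                             
   .................♣..........##.........   
   .........~.......♣..........#..........   
   .....~~.~.~............................   
   ........~........♣....^^...............   
   ....................^^^................   
   ......................^................   
   .......................................   
   .......═══.══.════.═════.══............   
   .......................................   
   ..................♣♣....♣..............   
   .........#........♣@...♣♣..............   
   ....^...............♣..................   
   ...................♣...................   
   ...^^..................................   
   .......................................   
   .......................................   
   .......................................   
   .......................................   
   .......................................   
   .......................................   
                                             
                                             


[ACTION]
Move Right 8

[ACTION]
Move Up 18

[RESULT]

                                             
                                             
                                             
                                             
                                             
                                             
                                             
                                             
                                             
                                             
                                             
............♣.........@##.........           
....~.......♣..........#..........           
~~.~.~............................           
...~........♣....^^...............           
...............^^^................           
.................^................           
..................................           
..═══.══.════.═════.══............           
..................................           
.............♣♣....♣..............           
....#........♣....♣♣..............           
...............♣..................           


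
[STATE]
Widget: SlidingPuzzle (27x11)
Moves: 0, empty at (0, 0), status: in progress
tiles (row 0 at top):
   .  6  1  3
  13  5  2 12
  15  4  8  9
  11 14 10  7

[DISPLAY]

┌────┬────┬────┬────┐      
│    │  6 │  1 │  3 │      
├────┼────┼────┼────┤      
│ 13 │  5 │  2 │ 12 │      
├────┼────┼────┼────┤      
│ 15 │  4 │  8 │  9 │      
├────┼────┼────┼────┤      
│ 11 │ 14 │ 10 │  7 │      
└────┴────┴────┴────┘      
Moves: 0                   
                           


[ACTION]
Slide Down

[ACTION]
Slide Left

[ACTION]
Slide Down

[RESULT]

┌────┬────┬────┬────┐      
│  6 │    │  1 │  3 │      
├────┼────┼────┼────┤      
│ 13 │  5 │  2 │ 12 │      
├────┼────┼────┼────┤      
│ 15 │  4 │  8 │  9 │      
├────┼────┼────┼────┤      
│ 11 │ 14 │ 10 │  7 │      
└────┴────┴────┴────┘      
Moves: 1                   
                           


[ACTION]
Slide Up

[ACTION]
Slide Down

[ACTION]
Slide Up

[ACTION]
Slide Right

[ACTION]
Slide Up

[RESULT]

┌────┬────┬────┬────┐      
│  6 │  5 │  1 │  3 │      
├────┼────┼────┼────┤      
│ 15 │ 13 │  2 │ 12 │      
├────┼────┼────┼────┤      
│    │  4 │  8 │  9 │      
├────┼────┼────┼────┤      
│ 11 │ 14 │ 10 │  7 │      
└────┴────┴────┴────┘      
Moves: 6                   
                           


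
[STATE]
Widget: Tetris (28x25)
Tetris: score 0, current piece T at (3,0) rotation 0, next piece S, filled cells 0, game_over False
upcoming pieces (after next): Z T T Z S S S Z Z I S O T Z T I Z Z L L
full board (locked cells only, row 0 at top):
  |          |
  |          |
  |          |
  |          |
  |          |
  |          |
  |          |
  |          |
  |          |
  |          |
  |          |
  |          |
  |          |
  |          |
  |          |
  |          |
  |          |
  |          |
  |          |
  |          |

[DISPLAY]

    ▒     │Next:            
   ▒▒▒    │ ░░              
          │░░               
          │                 
          │                 
          │                 
          │Score:           
          │0                
          │                 
          │                 
          │                 
          │                 
          │                 
          │                 
          │                 
          │                 
          │                 
          │                 
          │                 
          │                 
          │                 
          │                 
          │                 
          │                 
          │                 


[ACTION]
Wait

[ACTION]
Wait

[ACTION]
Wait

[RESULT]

          │Next:            
          │ ░░              
          │░░               
    ▒     │                 
   ▒▒▒    │                 
          │                 
          │Score:           
          │0                
          │                 
          │                 
          │                 
          │                 
          │                 
          │                 
          │                 
          │                 
          │                 
          │                 
          │                 
          │                 
          │                 
          │                 
          │                 
          │                 
          │                 


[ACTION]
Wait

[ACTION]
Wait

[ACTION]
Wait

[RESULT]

          │Next:            
          │ ░░              
          │░░               
          │                 
          │                 
          │                 
    ▒     │Score:           
   ▒▒▒    │0                
          │                 
          │                 
          │                 
          │                 
          │                 
          │                 
          │                 
          │                 
          │                 
          │                 
          │                 
          │                 
          │                 
          │                 
          │                 
          │                 
          │                 


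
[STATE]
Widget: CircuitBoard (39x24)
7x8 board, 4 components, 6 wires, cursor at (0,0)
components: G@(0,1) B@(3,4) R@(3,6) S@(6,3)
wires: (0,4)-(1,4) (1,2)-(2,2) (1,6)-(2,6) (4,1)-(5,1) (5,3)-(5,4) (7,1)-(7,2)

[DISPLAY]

   0 1 2 3 4 5 6                       
0  [.]  G           ·                  
                    │                  
1           ·       ·       ·          
            │               │          
2           ·               ·          
                                       
3                   B       R          
                                       
4       ·                              
        │                              
5       ·       · ─ ·                  
                                       
6               S                      
                                       
7       · ─ ·                          
Cursor: (0,0)                          
                                       
                                       
                                       
                                       
                                       
                                       
                                       


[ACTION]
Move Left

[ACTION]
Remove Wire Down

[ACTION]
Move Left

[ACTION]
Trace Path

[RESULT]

   0 1 2 3 4 5 6                       
0  [.]  G           ·                  
                    │                  
1           ·       ·       ·          
            │               │          
2           ·               ·          
                                       
3                   B       R          
                                       
4       ·                              
        │                              
5       ·       · ─ ·                  
                                       
6               S                      
                                       
7       · ─ ·                          
Cursor: (0,0)  Trace: No connections   
                                       
                                       
                                       
                                       
                                       
                                       
                                       


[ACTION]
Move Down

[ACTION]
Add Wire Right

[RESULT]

   0 1 2 3 4 5 6                       
0       G           ·                  
                    │                  
1  [.]─ ·   ·       ·       ·          
            │               │          
2           ·               ·          
                                       
3                   B       R          
                                       
4       ·                              
        │                              
5       ·       · ─ ·                  
                                       
6               S                      
                                       
7       · ─ ·                          
Cursor: (1,0)  Trace: No connections   
                                       
                                       
                                       
                                       
                                       
                                       
                                       


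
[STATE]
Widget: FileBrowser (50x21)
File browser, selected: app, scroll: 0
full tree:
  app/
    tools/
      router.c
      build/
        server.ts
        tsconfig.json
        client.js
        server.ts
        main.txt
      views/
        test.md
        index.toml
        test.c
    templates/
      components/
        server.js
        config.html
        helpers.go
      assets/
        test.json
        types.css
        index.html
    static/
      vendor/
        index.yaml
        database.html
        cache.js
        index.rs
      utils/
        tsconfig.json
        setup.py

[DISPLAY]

> [-] app/                                        
    [+] tools/                                    
    [+] templates/                                
    [+] static/                                   
                                                  
                                                  
                                                  
                                                  
                                                  
                                                  
                                                  
                                                  
                                                  
                                                  
                                                  
                                                  
                                                  
                                                  
                                                  
                                                  
                                                  


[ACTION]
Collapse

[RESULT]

> [+] app/                                        
                                                  
                                                  
                                                  
                                                  
                                                  
                                                  
                                                  
                                                  
                                                  
                                                  
                                                  
                                                  
                                                  
                                                  
                                                  
                                                  
                                                  
                                                  
                                                  
                                                  


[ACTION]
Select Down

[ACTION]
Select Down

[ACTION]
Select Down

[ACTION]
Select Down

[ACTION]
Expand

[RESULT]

> [-] app/                                        
    [+] tools/                                    
    [+] templates/                                
    [+] static/                                   
                                                  
                                                  
                                                  
                                                  
                                                  
                                                  
                                                  
                                                  
                                                  
                                                  
                                                  
                                                  
                                                  
                                                  
                                                  
                                                  
                                                  


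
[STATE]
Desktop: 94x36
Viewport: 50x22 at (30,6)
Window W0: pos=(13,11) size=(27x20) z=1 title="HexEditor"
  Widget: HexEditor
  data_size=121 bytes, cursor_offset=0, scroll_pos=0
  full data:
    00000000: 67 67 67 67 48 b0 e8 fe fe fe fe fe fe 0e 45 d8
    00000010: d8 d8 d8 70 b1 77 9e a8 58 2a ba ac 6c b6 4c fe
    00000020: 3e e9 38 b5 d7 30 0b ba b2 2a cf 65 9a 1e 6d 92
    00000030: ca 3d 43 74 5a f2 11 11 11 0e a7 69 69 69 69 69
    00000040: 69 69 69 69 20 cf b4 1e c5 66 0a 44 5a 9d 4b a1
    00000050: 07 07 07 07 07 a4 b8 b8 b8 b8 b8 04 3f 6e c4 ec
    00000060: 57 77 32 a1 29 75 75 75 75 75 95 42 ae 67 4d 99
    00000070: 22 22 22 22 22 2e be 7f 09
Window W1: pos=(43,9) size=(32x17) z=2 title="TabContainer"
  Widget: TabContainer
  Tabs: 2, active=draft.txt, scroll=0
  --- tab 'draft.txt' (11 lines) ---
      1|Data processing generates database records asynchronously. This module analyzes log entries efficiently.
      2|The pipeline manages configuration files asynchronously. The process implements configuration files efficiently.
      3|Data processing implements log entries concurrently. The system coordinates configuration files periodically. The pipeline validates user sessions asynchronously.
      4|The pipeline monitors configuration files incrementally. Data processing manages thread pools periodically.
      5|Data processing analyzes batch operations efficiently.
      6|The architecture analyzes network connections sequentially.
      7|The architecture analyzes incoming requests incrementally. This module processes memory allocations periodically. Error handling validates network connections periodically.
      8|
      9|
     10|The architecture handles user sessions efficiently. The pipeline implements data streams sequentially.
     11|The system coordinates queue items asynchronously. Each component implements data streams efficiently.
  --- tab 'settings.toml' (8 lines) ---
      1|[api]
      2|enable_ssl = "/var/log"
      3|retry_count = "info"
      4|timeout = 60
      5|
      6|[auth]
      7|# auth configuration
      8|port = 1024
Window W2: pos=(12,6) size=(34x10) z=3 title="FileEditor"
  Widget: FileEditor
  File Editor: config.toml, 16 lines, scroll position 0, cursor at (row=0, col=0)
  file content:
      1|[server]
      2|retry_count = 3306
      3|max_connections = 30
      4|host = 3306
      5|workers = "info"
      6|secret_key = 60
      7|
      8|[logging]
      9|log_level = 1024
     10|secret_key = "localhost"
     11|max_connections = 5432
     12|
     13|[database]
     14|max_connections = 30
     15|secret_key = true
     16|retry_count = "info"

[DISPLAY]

━━━━━━━━━━━━━━━┓                                  
               ┃                                  
───────────────┨                                  
              ▲┃━━━━━━━━━━━━━━━━━━━━━━━━━━━━┓     
6             █┃abContainer                 ┃     
 30           ░┃────────────────────────────┨     
              ░┃raft.txt]│ settings.toml    ┃     
              ░┃────────────────────────────┃     
              ▼┃ta processing generates data┃     
━━━━━━━━━━━━━━━┛e pipeline manages configura┃     
38 b5 d7 ┃   ┃Data processing implements log┃     
43 74 5a ┃   ┃The pipeline monitors configur┃     
69 69 20 ┃   ┃Data processing analyzes batch┃     
07 07 07 ┃   ┃The architecture analyzes netw┃     
32 a1 29 ┃   ┃The architecture analyzes inco┃     
22 22 22 ┃   ┃                              ┃     
         ┃   ┃                              ┃     
         ┃   ┃The architecture handles user ┃     
         ┃   ┃The system coordinates queue i┃     
         ┃   ┗━━━━━━━━━━━━━━━━━━━━━━━━━━━━━━┛     
         ┃                                        
         ┃                                        


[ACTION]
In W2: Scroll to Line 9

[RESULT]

━━━━━━━━━━━━━━━┓                                  
               ┃                                  
───────────────┨                                  
              ▲┃━━━━━━━━━━━━━━━━━━━━━━━━━━━━┓     
alhost"       ░┃abContainer                 ┃     
 5432         ░┃────────────────────────────┨     
              ░┃raft.txt]│ settings.toml    ┃     
              █┃────────────────────────────┃     
 30           ▼┃ta processing generates data┃     
━━━━━━━━━━━━━━━┛e pipeline manages configura┃     
38 b5 d7 ┃   ┃Data processing implements log┃     
43 74 5a ┃   ┃The pipeline monitors configur┃     
69 69 20 ┃   ┃Data processing analyzes batch┃     
07 07 07 ┃   ┃The architecture analyzes netw┃     
32 a1 29 ┃   ┃The architecture analyzes inco┃     
22 22 22 ┃   ┃                              ┃     
         ┃   ┃                              ┃     
         ┃   ┃The architecture handles user ┃     
         ┃   ┃The system coordinates queue i┃     
         ┃   ┗━━━━━━━━━━━━━━━━━━━━━━━━━━━━━━┛     
         ┃                                        
         ┃                                        


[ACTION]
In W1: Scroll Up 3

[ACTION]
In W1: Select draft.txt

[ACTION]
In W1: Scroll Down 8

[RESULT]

━━━━━━━━━━━━━━━┓                                  
               ┃                                  
───────────────┨                                  
              ▲┃━━━━━━━━━━━━━━━━━━━━━━━━━━━━┓     
alhost"       ░┃abContainer                 ┃     
 5432         ░┃────────────────────────────┨     
              ░┃raft.txt]│ settings.toml    ┃     
              █┃────────────────────────────┃     
 30           ▼┃                            ┃     
━━━━━━━━━━━━━━━┛e architecture handles user ┃     
38 b5 d7 ┃   ┃The system coordinates queue i┃     
43 74 5a ┃   ┃                              ┃     
69 69 20 ┃   ┃                              ┃     
07 07 07 ┃   ┃                              ┃     
32 a1 29 ┃   ┃                              ┃     
22 22 22 ┃   ┃                              ┃     
         ┃   ┃                              ┃     
         ┃   ┃                              ┃     
         ┃   ┃                              ┃     
         ┃   ┗━━━━━━━━━━━━━━━━━━━━━━━━━━━━━━┛     
         ┃                                        
         ┃                                        


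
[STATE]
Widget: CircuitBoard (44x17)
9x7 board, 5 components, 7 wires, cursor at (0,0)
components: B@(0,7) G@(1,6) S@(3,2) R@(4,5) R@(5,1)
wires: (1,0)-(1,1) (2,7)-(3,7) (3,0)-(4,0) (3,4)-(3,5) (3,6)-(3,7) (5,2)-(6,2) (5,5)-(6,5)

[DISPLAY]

   0 1 2 3 4 5 6 7 8                        
0  [.]                          B           
                                            
1   · ─ ·                   G               
                                            
2                               ·           
                                │           
3   ·       S       · ─ ·   · ─ ·           
    │                                       
4   ·                   R                   
                                            
5       R   ·           ·                   
            │           │                   
6           ·           ·                   
Cursor: (0,0)                               
                                            
                                            


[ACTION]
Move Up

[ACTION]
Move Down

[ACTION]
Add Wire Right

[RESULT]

   0 1 2 3 4 5 6 7 8                        
0                               B           
                                            
1  [.]─ ·                   G               
                                            
2                               ·           
                                │           
3   ·       S       · ─ ·   · ─ ·           
    │                                       
4   ·                   R                   
                                            
5       R   ·           ·                   
            │           │                   
6           ·           ·                   
Cursor: (1,0)                               
                                            
                                            


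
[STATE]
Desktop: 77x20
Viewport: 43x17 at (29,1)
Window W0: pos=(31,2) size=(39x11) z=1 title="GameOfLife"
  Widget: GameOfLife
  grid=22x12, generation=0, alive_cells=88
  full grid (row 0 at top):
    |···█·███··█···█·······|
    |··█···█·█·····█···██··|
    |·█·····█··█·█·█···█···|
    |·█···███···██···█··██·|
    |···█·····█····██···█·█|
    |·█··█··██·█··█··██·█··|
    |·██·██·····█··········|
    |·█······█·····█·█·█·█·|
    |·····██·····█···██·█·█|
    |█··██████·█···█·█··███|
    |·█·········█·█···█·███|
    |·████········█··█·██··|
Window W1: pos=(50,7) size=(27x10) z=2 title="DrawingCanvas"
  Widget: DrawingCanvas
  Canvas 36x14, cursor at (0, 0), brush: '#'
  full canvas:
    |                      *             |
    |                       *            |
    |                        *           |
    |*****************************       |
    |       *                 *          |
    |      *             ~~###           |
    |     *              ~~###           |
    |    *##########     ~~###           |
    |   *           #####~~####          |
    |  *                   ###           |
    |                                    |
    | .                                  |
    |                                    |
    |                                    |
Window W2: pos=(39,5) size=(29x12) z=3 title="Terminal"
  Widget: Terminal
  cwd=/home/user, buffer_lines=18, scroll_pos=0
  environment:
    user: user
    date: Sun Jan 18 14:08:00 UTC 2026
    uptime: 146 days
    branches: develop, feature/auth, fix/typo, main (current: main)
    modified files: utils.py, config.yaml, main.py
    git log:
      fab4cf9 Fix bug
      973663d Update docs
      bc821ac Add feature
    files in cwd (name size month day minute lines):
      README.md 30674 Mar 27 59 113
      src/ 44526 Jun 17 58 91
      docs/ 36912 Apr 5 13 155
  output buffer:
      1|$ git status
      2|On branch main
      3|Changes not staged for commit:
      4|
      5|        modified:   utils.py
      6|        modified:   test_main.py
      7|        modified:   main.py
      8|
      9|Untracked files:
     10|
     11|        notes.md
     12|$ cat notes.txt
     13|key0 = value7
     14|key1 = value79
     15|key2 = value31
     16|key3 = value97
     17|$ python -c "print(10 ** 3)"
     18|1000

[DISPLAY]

                                           
  ┏━━━━━━━━━━━━━━━━━━━━━━━━━━━━━━━━━━━━━┓  
  ┃ GameOfLife                          ┃  
  ┠─────────────────────────────────────┨  
  ┃Gen: 0 ┏━━━━━━━━━━━━━━━━━━━━━━━━━━━┓ ┃  
  ┃·█···██┃ Terminal                  ┃ ┃  
  ┃···█···┠───────────────────────────┨━━━━
  ┃·█··█··┃$ git status               ┃    
  ┃·██·██·┃On branch main             ┃────
  ┃·█·····┃Changes not staged for comm┃    
  ┃·····██┃                           ┃    
  ┗━━━━━━━┃        modified:   utils.p┃    
          ┃        modified:   test_ma┃****
          ┃        modified:   main.py┃    
          ┃                           ┃   ~
          ┗━━━━━━━━━━━━━━━━━━━━━━━━━━━┛━━━━
                                           


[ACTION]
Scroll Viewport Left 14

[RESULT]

                                           
                ┏━━━━━━━━━━━━━━━━━━━━━━━━━━
                ┃ GameOfLife               
                ┠──────────────────────────
                ┃Gen: 0 ┏━━━━━━━━━━━━━━━━━━
                ┃·█···██┃ Terminal         
                ┃···█···┠──────────────────
                ┃·█··█··┃$ git status      
                ┃·██·██·┃On branch main    
                ┃·█·····┃Changes not staged
                ┃·····██┃                  
                ┗━━━━━━━┃        modified: 
                        ┃        modified: 
                        ┃        modified: 
                        ┃                  
                        ┗━━━━━━━━━━━━━━━━━━
                                           


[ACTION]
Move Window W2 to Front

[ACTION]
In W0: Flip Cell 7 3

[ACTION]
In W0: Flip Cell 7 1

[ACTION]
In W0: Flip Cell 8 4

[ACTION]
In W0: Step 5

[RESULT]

                                           
                ┏━━━━━━━━━━━━━━━━━━━━━━━━━━
                ┃ GameOfLife               
                ┠──────────────────────────
                ┃Gen: 5 ┏━━━━━━━━━━━━━━━━━━
                ┃·█···█·┃ Terminal         
                ┃·██··█·┠──────────────────
                ┃·█·██··┃$ git status      
                ┃···██·█┃On branch main    
                ┃██·█·██┃Changes not staged
                ┃···███·┃                  
                ┗━━━━━━━┃        modified: 
                        ┃        modified: 
                        ┃        modified: 
                        ┃                  
                        ┗━━━━━━━━━━━━━━━━━━
                                           
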